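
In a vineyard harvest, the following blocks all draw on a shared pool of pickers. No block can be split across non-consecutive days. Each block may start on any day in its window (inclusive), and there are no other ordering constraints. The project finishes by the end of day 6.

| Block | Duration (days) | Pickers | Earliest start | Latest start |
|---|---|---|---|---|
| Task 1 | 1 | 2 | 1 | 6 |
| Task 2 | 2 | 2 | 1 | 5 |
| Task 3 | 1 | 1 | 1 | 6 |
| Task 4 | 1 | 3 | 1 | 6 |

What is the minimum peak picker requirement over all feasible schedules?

Early-start (Task 1@1, Task 2@1, Task 3@1, Task 4@1) gives peak 8: d1:8  d2:2  d3:0  d4:0  d5:0  d6:0.
Shift Task 2→2, Task 4→4.
Schedule Task 1@1, Task 2@2, Task 3@1, Task 4@4: d1:3  d2:2  d3:2  d4:3  d5:0  d6:0 — peak 3.

3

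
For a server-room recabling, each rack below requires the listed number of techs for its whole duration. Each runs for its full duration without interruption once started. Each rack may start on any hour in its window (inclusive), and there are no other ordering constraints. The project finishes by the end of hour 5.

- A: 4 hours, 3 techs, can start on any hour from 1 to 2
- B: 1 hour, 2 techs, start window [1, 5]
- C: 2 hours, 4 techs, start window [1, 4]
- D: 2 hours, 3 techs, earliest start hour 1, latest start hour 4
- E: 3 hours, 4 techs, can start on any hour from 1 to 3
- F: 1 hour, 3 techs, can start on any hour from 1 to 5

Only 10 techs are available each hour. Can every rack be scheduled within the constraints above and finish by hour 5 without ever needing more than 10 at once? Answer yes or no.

yes

Schedule A@1, B@1, C@1, D@2, E@3, F@4: h1:9  h2:10  h3:10  h4:10  h5:4 — peak 10 ≤ 10.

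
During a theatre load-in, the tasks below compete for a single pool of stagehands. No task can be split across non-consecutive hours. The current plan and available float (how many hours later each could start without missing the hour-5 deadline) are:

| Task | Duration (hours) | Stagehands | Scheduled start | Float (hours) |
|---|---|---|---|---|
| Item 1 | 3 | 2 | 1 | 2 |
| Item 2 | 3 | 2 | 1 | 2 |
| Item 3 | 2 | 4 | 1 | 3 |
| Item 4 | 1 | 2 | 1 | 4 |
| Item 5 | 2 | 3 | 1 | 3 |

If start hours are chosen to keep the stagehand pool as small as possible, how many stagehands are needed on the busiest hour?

6

Early-start (Item 1@1, Item 2@1, Item 3@1, Item 4@1, Item 5@1) gives peak 13: h1:13  h2:11  h3:4  h4:0  h5:0.
Shift Item 2→3, Item 4→3, Item 5→4.
Schedule Item 1@1, Item 2@3, Item 3@1, Item 4@3, Item 5@4: h1:6  h2:6  h3:6  h4:5  h5:5 — peak 6.
Total stagehand-hours = 28 over 5 hours ⇒ peak ≥ ⌈28/5⌉ = 6, so 6 is optimal.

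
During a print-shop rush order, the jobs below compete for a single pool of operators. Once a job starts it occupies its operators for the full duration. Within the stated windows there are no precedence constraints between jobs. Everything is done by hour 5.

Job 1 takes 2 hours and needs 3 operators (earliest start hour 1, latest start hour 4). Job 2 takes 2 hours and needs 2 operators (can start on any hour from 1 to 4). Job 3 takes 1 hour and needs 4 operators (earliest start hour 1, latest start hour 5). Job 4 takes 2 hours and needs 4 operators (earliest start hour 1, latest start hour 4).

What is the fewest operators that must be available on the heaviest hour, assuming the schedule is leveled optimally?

Early-start (Job 1@1, Job 2@1, Job 3@1, Job 4@1) gives peak 13: h1:13  h2:9  h3:0  h4:0  h5:0.
Shift Job 3→3, Job 4→4.
Schedule Job 1@1, Job 2@1, Job 3@3, Job 4@4: h1:5  h2:5  h3:4  h4:4  h5:4 — peak 5.
Total operator-hours = 22 over 5 hours ⇒ peak ≥ ⌈22/5⌉ = 5, so 5 is optimal.

5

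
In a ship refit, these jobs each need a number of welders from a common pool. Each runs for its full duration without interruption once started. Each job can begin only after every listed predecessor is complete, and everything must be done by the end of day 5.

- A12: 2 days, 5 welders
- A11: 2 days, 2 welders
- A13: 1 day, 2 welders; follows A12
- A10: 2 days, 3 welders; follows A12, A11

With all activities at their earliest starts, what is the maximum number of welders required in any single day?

7

Early-start schedule: A12@1, A11@1, A13@3, A10@3.
Load per day: day 1: 7, day 2: 7, day 3: 5, day 4: 3, day 5: 0.
Peak is 7.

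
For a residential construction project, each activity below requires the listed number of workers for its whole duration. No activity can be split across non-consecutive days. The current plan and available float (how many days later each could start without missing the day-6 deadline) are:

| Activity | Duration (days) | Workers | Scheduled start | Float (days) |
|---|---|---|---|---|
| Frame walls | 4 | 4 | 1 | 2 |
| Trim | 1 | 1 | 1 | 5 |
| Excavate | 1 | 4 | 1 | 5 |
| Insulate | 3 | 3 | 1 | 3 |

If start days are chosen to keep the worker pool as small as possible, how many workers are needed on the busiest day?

Early-start (Frame walls@1, Trim@1, Excavate@1, Insulate@1) gives peak 12: d1:12  d2:7  d3:7  d4:4  d5:0  d6:0.
Shift Excavate→5, Insulate→2.
Schedule Frame walls@1, Trim@1, Excavate@5, Insulate@2: d1:5  d2:7  d3:7  d4:7  d5:4  d6:0 — peak 7.

7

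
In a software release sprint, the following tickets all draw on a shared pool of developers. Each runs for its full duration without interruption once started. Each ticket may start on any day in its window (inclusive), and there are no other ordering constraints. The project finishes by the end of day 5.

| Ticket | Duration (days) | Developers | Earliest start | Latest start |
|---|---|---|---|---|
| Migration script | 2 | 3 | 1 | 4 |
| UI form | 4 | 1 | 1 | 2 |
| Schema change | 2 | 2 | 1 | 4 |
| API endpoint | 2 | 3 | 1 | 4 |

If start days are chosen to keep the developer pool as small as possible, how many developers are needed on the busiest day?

6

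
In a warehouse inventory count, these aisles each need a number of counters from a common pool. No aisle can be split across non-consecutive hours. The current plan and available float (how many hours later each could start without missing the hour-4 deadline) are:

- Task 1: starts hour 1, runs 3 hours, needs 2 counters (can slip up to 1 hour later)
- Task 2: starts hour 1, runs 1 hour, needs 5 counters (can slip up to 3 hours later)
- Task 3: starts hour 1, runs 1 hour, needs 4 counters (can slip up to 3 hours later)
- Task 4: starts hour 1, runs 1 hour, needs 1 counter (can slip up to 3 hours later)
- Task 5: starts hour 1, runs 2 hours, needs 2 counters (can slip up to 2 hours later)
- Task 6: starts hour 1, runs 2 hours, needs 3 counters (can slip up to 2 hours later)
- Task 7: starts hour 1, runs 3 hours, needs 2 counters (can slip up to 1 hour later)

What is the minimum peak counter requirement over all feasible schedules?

9

Early-start (Task 1@1, Task 2@1, Task 3@1, Task 4@1, Task 5@1, Task 6@1, Task 7@1) gives peak 19: h1:19  h2:9  h3:4  h4:0.
Shift Task 3→2, Task 5→3, Task 6→3, Task 7→2.
Schedule Task 1@1, Task 2@1, Task 3@2, Task 4@1, Task 5@3, Task 6@3, Task 7@2: h1:8  h2:8  h3:9  h4:7 — peak 9.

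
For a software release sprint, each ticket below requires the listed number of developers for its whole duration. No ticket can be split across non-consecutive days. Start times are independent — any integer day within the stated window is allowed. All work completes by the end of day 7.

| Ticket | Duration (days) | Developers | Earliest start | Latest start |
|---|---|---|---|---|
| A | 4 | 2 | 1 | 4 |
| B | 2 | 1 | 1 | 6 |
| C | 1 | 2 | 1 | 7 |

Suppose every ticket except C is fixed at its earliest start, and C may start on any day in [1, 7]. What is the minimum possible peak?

3

C@1: d1:5  d2:3  d3:2  d4:2  d5:0  d6:0  d7:0 → peak 5
C@2: d1:3  d2:5  d3:2  d4:2  d5:0  d6:0  d7:0 → peak 5
C@3: d1:3  d2:3  d3:4  d4:2  d5:0  d6:0  d7:0 → peak 4
C@4: d1:3  d2:3  d3:2  d4:4  d5:0  d6:0  d7:0 → peak 4
C@5: d1:3  d2:3  d3:2  d4:2  d5:2  d6:0  d7:0 → peak 3
C@6: d1:3  d2:3  d3:2  d4:2  d5:0  d6:2  d7:0 → peak 3
C@7: d1:3  d2:3  d3:2  d4:2  d5:0  d6:0  d7:2 → peak 3
Best is C@5, peak 3.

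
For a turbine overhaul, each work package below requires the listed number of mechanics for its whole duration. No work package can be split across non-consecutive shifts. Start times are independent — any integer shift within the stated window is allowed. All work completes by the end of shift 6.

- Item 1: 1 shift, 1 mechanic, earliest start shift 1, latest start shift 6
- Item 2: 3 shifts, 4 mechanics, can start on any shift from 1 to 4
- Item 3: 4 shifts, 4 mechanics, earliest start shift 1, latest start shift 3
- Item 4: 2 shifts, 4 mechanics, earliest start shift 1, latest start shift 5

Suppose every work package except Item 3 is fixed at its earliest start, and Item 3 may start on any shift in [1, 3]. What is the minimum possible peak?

Item 3@1: s1:13  s2:12  s3:8  s4:4  s5:0  s6:0 → peak 13
Item 3@2: s1:9  s2:12  s3:8  s4:4  s5:4  s6:0 → peak 12
Item 3@3: s1:9  s2:8  s3:8  s4:4  s5:4  s6:4 → peak 9
Best is Item 3@3, peak 9.

9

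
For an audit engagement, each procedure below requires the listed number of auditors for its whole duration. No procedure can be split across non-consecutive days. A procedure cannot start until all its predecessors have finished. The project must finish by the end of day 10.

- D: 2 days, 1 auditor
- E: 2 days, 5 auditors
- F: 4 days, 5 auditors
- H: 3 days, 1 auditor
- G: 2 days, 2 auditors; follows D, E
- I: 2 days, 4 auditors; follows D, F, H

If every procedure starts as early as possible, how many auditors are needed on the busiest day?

12

Early-start schedule: D@1, E@1, F@1, H@1, G@3, I@5.
Load per day: day 1: 12, day 2: 12, day 3: 8, day 4: 7, day 5: 4, day 6: 4, day 7: 0, day 8: 0, day 9: 0, day 10: 0.
Peak is 12.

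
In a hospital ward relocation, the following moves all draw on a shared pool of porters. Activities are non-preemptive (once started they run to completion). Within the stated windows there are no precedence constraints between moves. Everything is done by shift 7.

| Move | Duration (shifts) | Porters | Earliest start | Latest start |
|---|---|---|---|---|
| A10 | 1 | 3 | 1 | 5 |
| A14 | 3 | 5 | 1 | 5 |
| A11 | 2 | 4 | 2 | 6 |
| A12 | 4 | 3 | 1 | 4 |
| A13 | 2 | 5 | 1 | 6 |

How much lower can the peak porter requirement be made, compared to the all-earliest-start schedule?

Early-start peak: s1:16  s2:17  s3:12  s4:3  s5:0  s6:0  s7:0 ⇒ 17.
Leveled (A10@1, A14@1, A11@4, A12@2, A13@6): s1:8  s2:8  s3:8  s4:7  s5:7  s6:5  s7:5 ⇒ 8.
Reduction 17 − 8 = 9.

9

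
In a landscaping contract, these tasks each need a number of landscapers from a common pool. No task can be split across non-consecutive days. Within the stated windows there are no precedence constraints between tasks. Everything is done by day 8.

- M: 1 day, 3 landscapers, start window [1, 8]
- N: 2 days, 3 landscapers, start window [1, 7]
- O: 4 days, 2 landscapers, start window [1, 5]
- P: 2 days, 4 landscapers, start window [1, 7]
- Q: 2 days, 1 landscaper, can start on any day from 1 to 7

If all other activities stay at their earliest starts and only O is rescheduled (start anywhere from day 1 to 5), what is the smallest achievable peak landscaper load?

11

O@1: d1:13  d2:10  d3:2  d4:2  d5:0  d6:0  d7:0  d8:0 → peak 13
O@2: d1:11  d2:10  d3:2  d4:2  d5:2  d6:0  d7:0  d8:0 → peak 11
O@3: d1:11  d2:8  d3:2  d4:2  d5:2  d6:2  d7:0  d8:0 → peak 11
O@4: d1:11  d2:8  d3:0  d4:2  d5:2  d6:2  d7:2  d8:0 → peak 11
O@5: d1:11  d2:8  d3:0  d4:0  d5:2  d6:2  d7:2  d8:2 → peak 11
Best is O@2, peak 11.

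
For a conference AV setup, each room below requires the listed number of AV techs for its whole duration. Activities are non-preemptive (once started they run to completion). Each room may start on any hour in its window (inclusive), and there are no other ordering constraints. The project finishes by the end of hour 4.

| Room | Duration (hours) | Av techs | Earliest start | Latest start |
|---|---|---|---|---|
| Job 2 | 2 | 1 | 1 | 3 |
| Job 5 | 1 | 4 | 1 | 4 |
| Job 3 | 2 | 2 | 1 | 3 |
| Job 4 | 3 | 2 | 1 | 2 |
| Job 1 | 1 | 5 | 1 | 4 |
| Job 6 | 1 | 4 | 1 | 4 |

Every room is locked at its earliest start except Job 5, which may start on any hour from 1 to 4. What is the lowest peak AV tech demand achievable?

14

Job 5@1: h1:18  h2:5  h3:2  h4:0 → peak 18
Job 5@2: h1:14  h2:9  h3:2  h4:0 → peak 14
Job 5@3: h1:14  h2:5  h3:6  h4:0 → peak 14
Job 5@4: h1:14  h2:5  h3:2  h4:4 → peak 14
Best is Job 5@2, peak 14.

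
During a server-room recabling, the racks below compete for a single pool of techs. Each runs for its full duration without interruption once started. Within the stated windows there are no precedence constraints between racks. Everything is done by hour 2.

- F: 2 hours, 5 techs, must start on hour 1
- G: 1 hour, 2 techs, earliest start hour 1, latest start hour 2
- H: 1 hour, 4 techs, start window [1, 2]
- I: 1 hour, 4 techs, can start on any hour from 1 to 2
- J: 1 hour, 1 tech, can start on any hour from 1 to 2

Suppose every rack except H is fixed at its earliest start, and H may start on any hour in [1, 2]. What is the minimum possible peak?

12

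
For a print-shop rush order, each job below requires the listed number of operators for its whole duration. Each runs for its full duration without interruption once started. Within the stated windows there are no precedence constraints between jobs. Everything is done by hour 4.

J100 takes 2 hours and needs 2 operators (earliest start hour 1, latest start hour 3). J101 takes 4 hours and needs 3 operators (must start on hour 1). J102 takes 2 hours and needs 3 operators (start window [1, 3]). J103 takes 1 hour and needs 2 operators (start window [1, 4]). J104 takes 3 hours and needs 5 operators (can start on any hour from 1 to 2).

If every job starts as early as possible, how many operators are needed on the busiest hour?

Early-start schedule: J100@1, J101@1, J102@1, J103@1, J104@1.
Load per hour: hour 1: 15, hour 2: 13, hour 3: 8, hour 4: 3.
Peak is 15.

15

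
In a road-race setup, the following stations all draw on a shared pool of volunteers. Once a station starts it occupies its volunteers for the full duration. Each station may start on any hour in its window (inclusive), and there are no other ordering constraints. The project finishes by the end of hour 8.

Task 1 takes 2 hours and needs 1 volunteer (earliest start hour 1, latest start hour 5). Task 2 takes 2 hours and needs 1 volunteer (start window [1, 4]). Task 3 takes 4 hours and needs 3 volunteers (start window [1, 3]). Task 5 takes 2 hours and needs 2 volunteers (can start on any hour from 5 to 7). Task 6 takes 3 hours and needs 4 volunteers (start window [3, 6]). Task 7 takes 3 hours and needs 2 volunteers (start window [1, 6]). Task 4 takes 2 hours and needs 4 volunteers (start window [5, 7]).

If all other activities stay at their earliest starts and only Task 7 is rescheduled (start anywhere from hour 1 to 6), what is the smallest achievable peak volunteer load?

Task 7@1: h1:7  h2:7  h3:9  h4:7  h5:10  h6:6  h7:0  h8:0 → peak 10
Task 7@2: h1:5  h2:7  h3:9  h4:9  h5:10  h6:6  h7:0  h8:0 → peak 10
Task 7@3: h1:5  h2:5  h3:9  h4:9  h5:12  h6:6  h7:0  h8:0 → peak 12
Task 7@4: h1:5  h2:5  h3:7  h4:9  h5:12  h6:8  h7:0  h8:0 → peak 12
Task 7@5: h1:5  h2:5  h3:7  h4:7  h5:12  h6:8  h7:2  h8:0 → peak 12
Task 7@6: h1:5  h2:5  h3:7  h4:7  h5:10  h6:8  h7:2  h8:2 → peak 10
Best is Task 7@1, peak 10.

10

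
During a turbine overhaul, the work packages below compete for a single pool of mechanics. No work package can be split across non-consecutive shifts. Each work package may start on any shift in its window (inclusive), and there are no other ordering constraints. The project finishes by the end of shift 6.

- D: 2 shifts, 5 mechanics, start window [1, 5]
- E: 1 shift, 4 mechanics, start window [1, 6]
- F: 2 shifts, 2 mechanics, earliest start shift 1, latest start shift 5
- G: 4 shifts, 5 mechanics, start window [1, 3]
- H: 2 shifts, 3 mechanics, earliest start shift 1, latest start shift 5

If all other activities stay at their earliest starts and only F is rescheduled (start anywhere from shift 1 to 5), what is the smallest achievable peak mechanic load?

17

F@1: s1:19  s2:15  s3:5  s4:5  s5:0  s6:0 → peak 19
F@2: s1:17  s2:15  s3:7  s4:5  s5:0  s6:0 → peak 17
F@3: s1:17  s2:13  s3:7  s4:7  s5:0  s6:0 → peak 17
F@4: s1:17  s2:13  s3:5  s4:7  s5:2  s6:0 → peak 17
F@5: s1:17  s2:13  s3:5  s4:5  s5:2  s6:2 → peak 17
Best is F@2, peak 17.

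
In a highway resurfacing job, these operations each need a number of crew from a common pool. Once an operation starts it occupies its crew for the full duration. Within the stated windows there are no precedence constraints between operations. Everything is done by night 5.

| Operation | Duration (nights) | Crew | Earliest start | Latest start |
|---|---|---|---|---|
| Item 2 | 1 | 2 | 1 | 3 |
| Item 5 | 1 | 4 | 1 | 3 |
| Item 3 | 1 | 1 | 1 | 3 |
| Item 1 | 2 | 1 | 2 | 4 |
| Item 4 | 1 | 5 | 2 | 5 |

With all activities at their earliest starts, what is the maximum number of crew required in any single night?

7

Early-start schedule: Item 2@1, Item 5@1, Item 3@1, Item 1@2, Item 4@2.
Load per night: night 1: 7, night 2: 6, night 3: 1, night 4: 0, night 5: 0.
Peak is 7.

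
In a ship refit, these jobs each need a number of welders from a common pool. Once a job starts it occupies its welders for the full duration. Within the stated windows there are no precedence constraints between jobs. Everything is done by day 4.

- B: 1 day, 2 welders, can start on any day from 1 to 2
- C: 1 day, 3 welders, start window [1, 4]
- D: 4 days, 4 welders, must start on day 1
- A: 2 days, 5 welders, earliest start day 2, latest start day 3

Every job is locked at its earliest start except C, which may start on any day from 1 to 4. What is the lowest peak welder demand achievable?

C@1: d1:9  d2:9  d3:9  d4:4 → peak 9
C@2: d1:6  d2:12  d3:9  d4:4 → peak 12
C@3: d1:6  d2:9  d3:12  d4:4 → peak 12
C@4: d1:6  d2:9  d3:9  d4:7 → peak 9
Best is C@1, peak 9.

9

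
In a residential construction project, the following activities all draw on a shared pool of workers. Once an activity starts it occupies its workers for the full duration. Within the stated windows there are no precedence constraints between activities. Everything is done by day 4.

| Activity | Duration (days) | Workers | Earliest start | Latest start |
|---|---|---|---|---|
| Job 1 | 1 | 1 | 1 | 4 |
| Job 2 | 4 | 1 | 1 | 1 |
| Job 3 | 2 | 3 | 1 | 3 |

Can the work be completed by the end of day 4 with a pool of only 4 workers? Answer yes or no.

yes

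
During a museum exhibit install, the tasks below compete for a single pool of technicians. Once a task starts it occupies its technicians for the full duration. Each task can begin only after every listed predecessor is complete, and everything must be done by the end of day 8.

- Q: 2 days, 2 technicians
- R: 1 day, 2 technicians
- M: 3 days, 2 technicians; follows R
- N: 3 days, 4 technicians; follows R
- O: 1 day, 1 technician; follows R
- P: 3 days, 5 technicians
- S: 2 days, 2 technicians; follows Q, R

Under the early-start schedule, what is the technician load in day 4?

8

At early start, day 4 has: M, N, S.
Demand: 2 + 4 + 2 = 8.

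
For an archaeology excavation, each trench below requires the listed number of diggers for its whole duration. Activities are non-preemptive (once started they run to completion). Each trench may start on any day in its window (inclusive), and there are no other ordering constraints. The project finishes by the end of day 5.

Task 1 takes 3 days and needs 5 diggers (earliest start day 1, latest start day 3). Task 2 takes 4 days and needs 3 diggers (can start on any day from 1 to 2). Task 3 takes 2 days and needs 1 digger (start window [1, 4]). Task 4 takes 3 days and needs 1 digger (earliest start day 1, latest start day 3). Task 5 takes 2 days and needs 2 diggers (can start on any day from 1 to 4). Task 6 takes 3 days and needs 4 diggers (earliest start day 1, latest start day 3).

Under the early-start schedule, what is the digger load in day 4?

At early start, day 4 has: Task 2.
Demand: 3 = 3.

3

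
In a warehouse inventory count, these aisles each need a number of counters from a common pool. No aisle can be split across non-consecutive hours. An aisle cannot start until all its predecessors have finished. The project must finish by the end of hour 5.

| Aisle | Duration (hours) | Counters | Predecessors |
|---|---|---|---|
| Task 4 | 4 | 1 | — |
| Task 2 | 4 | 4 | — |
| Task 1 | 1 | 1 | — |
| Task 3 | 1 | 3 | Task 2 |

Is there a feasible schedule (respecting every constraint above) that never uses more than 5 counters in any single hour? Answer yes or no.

Schedule Task 4@1, Task 2@1, Task 1@5, Task 3@5: h1:5  h2:5  h3:5  h4:5  h5:4 — peak 5 ≤ 5.

yes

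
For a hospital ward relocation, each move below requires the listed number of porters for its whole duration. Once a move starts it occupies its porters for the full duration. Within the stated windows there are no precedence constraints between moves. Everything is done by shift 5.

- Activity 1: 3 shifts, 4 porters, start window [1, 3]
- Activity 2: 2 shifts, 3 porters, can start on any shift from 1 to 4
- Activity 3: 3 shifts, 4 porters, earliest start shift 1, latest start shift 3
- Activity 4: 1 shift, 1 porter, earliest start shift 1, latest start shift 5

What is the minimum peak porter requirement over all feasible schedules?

Early-start (Activity 1@1, Activity 2@1, Activity 3@1, Activity 4@1) gives peak 12: s1:12  s2:11  s3:8  s4:0  s5:0.
Shift Activity 3→3.
Schedule Activity 1@1, Activity 2@1, Activity 3@3, Activity 4@1: s1:8  s2:7  s3:8  s4:4  s5:4 — peak 8.

8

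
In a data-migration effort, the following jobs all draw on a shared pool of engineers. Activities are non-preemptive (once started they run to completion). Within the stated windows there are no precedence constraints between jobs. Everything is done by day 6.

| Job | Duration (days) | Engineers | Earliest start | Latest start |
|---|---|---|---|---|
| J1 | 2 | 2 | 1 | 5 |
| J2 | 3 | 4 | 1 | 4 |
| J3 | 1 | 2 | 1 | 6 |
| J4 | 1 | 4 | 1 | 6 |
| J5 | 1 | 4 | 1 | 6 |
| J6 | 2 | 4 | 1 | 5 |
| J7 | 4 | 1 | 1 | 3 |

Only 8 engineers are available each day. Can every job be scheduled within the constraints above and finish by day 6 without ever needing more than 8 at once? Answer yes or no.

yes

Schedule J1@1, J2@1, J3@1, J4@4, J5@6, J6@5, J7@2: d1:8  d2:7  d3:5  d4:5  d5:5  d6:8 — peak 8 ≤ 8.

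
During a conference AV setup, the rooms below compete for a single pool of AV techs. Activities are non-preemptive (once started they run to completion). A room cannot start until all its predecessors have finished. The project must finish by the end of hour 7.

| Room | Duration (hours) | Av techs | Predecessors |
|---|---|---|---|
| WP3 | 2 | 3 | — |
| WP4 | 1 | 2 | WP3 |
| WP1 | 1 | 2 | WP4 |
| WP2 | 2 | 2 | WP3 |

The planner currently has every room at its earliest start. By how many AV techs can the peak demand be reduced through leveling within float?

Early-start peak: h1:3  h2:3  h3:4  h4:4  h5:0  h6:0  h7:0 ⇒ 4.
Leveled (WP3@1, WP4@3, WP1@4, WP2@5): h1:3  h2:3  h3:2  h4:2  h5:2  h6:2  h7:0 ⇒ 3.
Reduction 4 − 3 = 1.

1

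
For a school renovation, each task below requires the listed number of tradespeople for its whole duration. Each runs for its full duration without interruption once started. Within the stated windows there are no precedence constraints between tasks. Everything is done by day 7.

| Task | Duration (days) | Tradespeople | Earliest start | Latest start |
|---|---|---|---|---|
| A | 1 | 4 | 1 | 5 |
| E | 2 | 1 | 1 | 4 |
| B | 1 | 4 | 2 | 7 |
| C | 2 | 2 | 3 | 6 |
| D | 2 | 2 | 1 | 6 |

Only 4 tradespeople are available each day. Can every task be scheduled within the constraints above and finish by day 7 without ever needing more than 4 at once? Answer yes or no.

Schedule A@1, E@2, B@4, C@5, D@2: d1:4  d2:3  d3:3  d4:4  d5:2  d6:2  d7:0 — peak 4 ≤ 4.

yes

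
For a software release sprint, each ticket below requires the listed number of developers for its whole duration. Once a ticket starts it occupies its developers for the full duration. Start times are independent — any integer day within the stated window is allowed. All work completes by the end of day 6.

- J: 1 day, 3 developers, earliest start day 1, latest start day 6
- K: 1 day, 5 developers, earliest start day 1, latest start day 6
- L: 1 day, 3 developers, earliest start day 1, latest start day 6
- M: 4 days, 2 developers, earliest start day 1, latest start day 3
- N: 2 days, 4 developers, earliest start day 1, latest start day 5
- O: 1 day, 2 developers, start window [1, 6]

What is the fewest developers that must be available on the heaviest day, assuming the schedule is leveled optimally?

Early-start (J@1, K@1, L@1, M@1, N@1, O@1) gives peak 19: d1:19  d2:6  d3:2  d4:2  d5:0  d6:0.
Shift K→2, M→3, N→3, O→5.
Schedule J@1, K@2, L@1, M@3, N@3, O@5: d1:6  d2:5  d3:6  d4:6  d5:4  d6:2 — peak 6.

6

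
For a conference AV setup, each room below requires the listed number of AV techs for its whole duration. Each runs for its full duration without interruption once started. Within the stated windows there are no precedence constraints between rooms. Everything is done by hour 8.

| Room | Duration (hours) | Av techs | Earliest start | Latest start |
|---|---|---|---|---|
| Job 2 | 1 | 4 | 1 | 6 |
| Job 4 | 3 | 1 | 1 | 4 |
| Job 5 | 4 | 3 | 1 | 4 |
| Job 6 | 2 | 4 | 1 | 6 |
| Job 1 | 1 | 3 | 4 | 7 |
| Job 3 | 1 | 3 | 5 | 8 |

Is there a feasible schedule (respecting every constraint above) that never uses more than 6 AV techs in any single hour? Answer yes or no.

Schedule Job 2@1, Job 4@1, Job 5@2, Job 6@6, Job 1@4, Job 3@5: h1:5  h2:4  h3:4  h4:6  h5:6  h6:4  h7:4  h8:0 — peak 6 ≤ 6.

yes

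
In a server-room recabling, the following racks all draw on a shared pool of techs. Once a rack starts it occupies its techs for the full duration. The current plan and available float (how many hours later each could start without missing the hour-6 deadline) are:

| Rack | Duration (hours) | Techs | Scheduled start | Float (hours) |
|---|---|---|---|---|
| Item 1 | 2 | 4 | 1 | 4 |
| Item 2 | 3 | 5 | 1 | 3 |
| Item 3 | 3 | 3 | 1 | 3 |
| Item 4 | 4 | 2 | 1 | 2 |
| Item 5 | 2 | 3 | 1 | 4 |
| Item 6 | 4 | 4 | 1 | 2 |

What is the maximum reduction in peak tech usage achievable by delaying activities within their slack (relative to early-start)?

10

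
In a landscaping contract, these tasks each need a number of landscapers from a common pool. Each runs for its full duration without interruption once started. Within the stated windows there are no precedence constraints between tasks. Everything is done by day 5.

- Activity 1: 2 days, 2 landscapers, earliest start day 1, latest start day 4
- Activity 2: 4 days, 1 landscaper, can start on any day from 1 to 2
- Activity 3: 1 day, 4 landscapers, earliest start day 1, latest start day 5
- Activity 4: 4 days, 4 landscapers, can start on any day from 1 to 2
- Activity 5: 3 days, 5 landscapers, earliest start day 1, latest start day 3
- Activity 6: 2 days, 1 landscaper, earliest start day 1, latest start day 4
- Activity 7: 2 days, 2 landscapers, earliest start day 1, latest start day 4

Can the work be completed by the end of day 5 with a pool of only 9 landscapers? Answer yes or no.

no

Total landscaper-days = 49; over 5 days the average is 49/5 > 9, so some day must exceed 9.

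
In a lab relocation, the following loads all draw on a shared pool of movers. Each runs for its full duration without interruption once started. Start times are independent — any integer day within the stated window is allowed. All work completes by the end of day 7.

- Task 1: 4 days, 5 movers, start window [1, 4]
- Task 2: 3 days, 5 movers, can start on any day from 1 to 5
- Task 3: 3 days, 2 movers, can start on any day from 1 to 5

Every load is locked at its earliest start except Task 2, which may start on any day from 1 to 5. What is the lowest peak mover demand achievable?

7

Task 2@1: d1:12  d2:12  d3:12  d4:5  d5:0  d6:0  d7:0 → peak 12
Task 2@2: d1:7  d2:12  d3:12  d4:10  d5:0  d6:0  d7:0 → peak 12
Task 2@3: d1:7  d2:7  d3:12  d4:10  d5:5  d6:0  d7:0 → peak 12
Task 2@4: d1:7  d2:7  d3:7  d4:10  d5:5  d6:5  d7:0 → peak 10
Task 2@5: d1:7  d2:7  d3:7  d4:5  d5:5  d6:5  d7:5 → peak 7
Best is Task 2@5, peak 7.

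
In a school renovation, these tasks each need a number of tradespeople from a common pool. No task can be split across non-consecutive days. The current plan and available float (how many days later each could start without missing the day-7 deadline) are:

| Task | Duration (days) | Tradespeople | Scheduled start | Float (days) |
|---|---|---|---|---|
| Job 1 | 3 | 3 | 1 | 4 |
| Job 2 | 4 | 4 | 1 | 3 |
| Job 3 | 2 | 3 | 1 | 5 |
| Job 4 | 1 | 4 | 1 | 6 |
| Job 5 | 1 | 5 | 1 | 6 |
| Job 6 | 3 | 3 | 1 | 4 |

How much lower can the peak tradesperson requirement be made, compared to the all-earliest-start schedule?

14

Early-start peak: d1:22  d2:13  d3:10  d4:4  d5:0  d6:0  d7:0 ⇒ 22.
Leveled (Job 1@1, Job 2@1, Job 3@4, Job 4@6, Job 5@7, Job 6@5): d1:7  d2:7  d3:7  d4:7  d5:6  d6:7  d7:8 ⇒ 8.
Reduction 22 − 8 = 14.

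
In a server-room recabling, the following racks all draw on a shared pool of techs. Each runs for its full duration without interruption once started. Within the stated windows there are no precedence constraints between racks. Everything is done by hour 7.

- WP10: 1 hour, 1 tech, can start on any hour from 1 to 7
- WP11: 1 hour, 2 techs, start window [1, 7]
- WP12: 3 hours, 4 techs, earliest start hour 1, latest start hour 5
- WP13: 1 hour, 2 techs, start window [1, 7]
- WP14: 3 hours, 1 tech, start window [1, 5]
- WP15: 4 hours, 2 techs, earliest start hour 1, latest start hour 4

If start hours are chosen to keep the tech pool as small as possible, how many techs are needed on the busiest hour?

Early-start (WP10@1, WP11@1, WP12@1, WP13@1, WP14@1, WP15@1) gives peak 12: h1:12  h2:7  h3:7  h4:2  h5:0  h6:0  h7:0.
Shift WP12→5, WP13→2, WP14→2.
Schedule WP10@1, WP11@1, WP12@5, WP13@2, WP14@2, WP15@1: h1:5  h2:5  h3:3  h4:3  h5:4  h6:4  h7:4 — peak 5.

5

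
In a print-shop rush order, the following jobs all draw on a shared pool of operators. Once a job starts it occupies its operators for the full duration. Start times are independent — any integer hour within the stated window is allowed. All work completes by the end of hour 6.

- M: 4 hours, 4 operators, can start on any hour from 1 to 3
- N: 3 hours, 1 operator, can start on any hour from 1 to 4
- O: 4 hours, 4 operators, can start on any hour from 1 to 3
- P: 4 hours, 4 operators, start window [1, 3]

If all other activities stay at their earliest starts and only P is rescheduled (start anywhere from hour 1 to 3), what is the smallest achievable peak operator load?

P@1: h1:13  h2:13  h3:13  h4:12  h5:0  h6:0 → peak 13
P@2: h1:9  h2:13  h3:13  h4:12  h5:4  h6:0 → peak 13
P@3: h1:9  h2:9  h3:13  h4:12  h5:4  h6:4 → peak 13
Best is P@1, peak 13.

13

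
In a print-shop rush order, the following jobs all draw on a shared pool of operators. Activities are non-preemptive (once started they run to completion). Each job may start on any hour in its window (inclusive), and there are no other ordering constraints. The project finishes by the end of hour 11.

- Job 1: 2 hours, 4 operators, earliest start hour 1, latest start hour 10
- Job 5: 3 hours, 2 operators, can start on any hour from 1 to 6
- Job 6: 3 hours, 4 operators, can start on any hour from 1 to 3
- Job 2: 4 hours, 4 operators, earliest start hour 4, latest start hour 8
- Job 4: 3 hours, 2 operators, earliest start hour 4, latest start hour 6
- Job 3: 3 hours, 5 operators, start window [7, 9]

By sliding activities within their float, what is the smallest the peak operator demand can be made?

Early-start (Job 1@1, Job 5@1, Job 6@1, Job 2@4, Job 4@4, Job 3@7) gives peak 10: h1:10  h2:10  h3:6  h4:6  h5:6  h6:6  h7:9  h8:5  h9:5  h10:0  h11:0.
Shift Job 6→3, Job 4→6, Job 3→8.
Schedule Job 1@1, Job 5@1, Job 6@3, Job 2@4, Job 4@6, Job 3@8: h1:6  h2:6  h3:6  h4:8  h5:8  h6:6  h7:6  h8:7  h9:5  h10:5  h11:0 — peak 8.

8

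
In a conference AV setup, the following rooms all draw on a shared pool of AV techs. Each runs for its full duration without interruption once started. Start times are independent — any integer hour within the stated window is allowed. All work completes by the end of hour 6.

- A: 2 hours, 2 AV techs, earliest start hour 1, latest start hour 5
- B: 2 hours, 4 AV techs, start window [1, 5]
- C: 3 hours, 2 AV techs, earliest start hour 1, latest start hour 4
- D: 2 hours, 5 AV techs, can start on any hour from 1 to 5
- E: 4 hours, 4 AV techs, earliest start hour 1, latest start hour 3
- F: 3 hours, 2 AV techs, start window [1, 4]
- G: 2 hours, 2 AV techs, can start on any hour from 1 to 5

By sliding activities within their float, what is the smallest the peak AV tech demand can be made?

10

Early-start (A@1, B@1, C@1, D@1, E@1, F@1, G@1) gives peak 21: h1:21  h2:21  h3:8  h4:4  h5:0  h6:0.
Shift D→5, E→3, G→3.
Schedule A@1, B@1, C@1, D@5, E@3, F@1, G@3: h1:10  h2:10  h3:10  h4:6  h5:9  h6:9 — peak 10.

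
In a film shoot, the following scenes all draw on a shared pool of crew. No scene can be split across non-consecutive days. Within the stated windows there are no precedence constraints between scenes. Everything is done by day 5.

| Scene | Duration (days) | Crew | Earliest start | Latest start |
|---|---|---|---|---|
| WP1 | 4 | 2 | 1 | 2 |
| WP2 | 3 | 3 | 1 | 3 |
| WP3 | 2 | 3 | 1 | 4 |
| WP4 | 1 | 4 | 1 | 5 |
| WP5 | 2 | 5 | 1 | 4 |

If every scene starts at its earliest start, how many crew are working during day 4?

2

At early start, day 4 has: WP1.
Demand: 2 = 2.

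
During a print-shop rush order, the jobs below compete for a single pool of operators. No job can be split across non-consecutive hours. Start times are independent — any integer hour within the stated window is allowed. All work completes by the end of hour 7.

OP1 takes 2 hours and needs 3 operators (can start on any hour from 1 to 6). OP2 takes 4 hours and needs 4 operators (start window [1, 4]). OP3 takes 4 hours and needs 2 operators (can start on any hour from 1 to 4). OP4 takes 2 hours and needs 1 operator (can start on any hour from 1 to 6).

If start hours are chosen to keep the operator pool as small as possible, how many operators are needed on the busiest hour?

6

Early-start (OP1@1, OP2@1, OP3@1, OP4@1) gives peak 10: h1:10  h2:10  h3:6  h4:6  h5:0  h6:0  h7:0.
Shift OP2→3.
Schedule OP1@1, OP2@3, OP3@1, OP4@1: h1:6  h2:6  h3:6  h4:6  h5:4  h6:4  h7:0 — peak 6.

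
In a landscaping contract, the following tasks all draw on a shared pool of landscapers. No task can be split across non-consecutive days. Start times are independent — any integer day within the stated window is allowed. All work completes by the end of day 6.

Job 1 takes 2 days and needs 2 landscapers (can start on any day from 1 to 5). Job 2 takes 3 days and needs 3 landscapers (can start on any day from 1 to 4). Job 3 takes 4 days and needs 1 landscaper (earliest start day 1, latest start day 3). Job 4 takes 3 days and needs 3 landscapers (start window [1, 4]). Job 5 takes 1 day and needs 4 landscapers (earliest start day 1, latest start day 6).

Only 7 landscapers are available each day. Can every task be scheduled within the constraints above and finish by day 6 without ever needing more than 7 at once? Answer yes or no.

yes

Schedule Job 1@1, Job 2@1, Job 3@1, Job 4@3, Job 5@5: d1:6  d2:6  d3:7  d4:4  d5:7  d6:0 — peak 7 ≤ 7.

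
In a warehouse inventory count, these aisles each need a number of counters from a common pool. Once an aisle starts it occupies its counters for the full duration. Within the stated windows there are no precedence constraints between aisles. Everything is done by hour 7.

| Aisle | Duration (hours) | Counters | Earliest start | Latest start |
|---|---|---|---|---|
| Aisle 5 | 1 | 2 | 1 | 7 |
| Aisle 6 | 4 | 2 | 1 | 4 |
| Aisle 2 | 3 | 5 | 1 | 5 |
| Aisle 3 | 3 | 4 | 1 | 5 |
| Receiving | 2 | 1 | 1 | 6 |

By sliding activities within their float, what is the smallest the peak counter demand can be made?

Early-start (Aisle 5@1, Aisle 6@1, Aisle 2@1, Aisle 3@1, Receiving@1) gives peak 14: h1:14  h2:12  h3:11  h4:2  h5:0  h6:0  h7:0.
Shift Aisle 2→5, Aisle 3→2, Receiving→5.
Schedule Aisle 5@1, Aisle 6@1, Aisle 2@5, Aisle 3@2, Receiving@5: h1:4  h2:6  h3:6  h4:6  h5:6  h6:6  h7:5 — peak 6.
Total counter-hours = 39 over 7 hours ⇒ peak ≥ ⌈39/7⌉ = 6, so 6 is optimal.

6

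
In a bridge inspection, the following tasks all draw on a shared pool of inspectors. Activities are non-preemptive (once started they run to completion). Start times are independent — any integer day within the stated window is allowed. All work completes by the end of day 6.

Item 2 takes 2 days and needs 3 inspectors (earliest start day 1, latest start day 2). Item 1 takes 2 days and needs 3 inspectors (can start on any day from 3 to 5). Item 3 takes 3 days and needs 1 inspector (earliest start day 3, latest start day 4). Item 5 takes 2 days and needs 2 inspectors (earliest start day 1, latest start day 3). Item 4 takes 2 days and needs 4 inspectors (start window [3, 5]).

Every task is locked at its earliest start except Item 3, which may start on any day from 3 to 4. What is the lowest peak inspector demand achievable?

8

Item 3@3: d1:5  d2:5  d3:8  d4:8  d5:1  d6:0 → peak 8
Item 3@4: d1:5  d2:5  d3:7  d4:8  d5:1  d6:1 → peak 8
Best is Item 3@3, peak 8.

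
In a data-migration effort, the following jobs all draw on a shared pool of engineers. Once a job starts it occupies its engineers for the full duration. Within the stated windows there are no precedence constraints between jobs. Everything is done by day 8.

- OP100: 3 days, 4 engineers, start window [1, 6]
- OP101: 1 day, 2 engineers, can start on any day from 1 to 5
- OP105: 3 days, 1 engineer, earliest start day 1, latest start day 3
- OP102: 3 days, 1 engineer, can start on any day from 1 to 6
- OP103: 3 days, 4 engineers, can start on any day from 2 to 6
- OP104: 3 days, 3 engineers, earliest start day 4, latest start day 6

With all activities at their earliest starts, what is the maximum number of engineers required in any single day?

Early-start schedule: OP100@1, OP101@1, OP105@1, OP102@1, OP103@2, OP104@4.
Load per day: day 1: 8, day 2: 10, day 3: 10, day 4: 7, day 5: 3, day 6: 3, day 7: 0, day 8: 0.
Peak is 10.

10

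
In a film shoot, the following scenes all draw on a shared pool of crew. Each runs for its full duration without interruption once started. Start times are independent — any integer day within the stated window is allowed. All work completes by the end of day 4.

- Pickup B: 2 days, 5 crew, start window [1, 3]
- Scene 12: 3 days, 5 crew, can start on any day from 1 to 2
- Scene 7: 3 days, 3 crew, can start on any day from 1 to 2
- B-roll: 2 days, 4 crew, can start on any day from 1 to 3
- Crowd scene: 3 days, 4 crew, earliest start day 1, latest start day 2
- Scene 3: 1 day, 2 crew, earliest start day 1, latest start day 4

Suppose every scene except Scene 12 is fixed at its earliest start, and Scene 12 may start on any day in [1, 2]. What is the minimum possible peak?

21

Scene 12@1: d1:23  d2:21  d3:12  d4:0 → peak 23
Scene 12@2: d1:18  d2:21  d3:12  d4:5 → peak 21
Best is Scene 12@2, peak 21.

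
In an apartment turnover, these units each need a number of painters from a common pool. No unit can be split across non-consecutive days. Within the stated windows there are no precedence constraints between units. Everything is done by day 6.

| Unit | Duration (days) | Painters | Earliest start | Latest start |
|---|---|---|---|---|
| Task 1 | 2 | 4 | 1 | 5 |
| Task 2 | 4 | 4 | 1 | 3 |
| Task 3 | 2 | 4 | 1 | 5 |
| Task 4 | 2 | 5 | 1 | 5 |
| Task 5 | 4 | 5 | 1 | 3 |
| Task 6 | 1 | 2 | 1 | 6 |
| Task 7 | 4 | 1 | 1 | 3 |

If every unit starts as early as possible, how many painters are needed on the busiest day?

Early-start schedule: Task 1@1, Task 2@1, Task 3@1, Task 4@1, Task 5@1, Task 6@1, Task 7@1.
Load per day: day 1: 25, day 2: 23, day 3: 10, day 4: 10, day 5: 0, day 6: 0.
Peak is 25.

25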